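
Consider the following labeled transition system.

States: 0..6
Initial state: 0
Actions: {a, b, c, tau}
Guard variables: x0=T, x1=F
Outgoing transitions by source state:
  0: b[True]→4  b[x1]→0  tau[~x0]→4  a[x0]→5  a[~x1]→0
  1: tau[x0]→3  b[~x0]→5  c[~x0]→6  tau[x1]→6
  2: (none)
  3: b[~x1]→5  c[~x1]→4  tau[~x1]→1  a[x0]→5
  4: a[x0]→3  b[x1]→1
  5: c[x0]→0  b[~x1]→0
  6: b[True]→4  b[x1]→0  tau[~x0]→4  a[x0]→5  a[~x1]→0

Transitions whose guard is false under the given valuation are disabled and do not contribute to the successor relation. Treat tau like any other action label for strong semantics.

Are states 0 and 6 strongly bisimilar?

Refine partition for ~:
  round 0: {{0,1,2,3,4,5,6}}
  round 1: {{0,6},{1},{2},{3},{4},{5}}
stable after 2 split(s): 6 block(s)
0∈{0,6}, 6∈{0,6}

Answer: BISIMILAR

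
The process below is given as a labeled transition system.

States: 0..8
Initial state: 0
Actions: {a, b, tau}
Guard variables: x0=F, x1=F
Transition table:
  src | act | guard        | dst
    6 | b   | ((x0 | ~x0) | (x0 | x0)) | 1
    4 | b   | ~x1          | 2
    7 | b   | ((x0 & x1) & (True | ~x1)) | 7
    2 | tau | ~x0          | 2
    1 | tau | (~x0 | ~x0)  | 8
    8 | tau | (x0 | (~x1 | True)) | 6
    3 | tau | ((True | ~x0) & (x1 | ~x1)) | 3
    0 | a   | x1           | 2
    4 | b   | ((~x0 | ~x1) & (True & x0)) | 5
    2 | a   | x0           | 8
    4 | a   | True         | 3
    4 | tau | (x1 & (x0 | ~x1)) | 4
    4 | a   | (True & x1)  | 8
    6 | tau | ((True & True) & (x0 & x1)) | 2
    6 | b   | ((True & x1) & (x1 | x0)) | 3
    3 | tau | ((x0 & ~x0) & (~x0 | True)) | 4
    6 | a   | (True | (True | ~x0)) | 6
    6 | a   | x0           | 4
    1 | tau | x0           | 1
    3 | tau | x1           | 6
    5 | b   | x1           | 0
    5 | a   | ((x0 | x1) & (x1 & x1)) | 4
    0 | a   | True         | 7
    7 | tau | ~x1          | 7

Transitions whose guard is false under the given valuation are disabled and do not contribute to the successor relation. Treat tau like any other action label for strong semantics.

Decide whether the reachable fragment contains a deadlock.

Reachable = {0,7}
  0: a→7  [1 exit(s)]
  7: tau→7  [1 exit(s)]

Answer: DEADLOCK-FREE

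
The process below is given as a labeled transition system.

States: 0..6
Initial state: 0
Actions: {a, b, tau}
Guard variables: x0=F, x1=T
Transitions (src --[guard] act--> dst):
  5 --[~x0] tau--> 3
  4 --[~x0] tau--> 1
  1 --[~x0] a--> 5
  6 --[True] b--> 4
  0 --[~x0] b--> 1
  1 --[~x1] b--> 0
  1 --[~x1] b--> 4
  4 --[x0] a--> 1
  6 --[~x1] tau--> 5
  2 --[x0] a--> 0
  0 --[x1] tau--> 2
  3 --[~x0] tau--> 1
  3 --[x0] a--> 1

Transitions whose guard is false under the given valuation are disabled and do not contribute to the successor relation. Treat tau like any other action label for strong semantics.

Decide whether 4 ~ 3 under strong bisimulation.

Compute ~ classes (split until stable):
  P[0] = {{0,1,2,3,4,5,6}}
  P[1] = {{0},{1},{2},{3,4,5},{6}}
  P[2] = {{0},{1},{2},{3,4},{5},{6}}
6 equivalence class(es) (converged in 3)
class of 4: {3,4}; class of 3: {3,4}

Answer: BISIMILAR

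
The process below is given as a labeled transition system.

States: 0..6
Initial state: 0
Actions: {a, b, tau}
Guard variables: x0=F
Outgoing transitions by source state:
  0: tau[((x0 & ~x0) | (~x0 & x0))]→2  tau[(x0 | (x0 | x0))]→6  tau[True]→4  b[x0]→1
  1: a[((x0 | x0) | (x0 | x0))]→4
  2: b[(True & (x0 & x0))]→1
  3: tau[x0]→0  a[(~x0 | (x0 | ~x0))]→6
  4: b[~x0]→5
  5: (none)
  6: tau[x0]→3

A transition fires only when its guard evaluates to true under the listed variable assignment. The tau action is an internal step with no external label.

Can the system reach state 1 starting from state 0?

Answer: UNREACHABLE

Trace:
Guard filter leaves 3 enabled edge(s).
Layer 0: {0}
Layer 1: {4}  now seen {0,4}
Layer 2: {5}  now seen {0,4,5}
Reach set: {0,4,5}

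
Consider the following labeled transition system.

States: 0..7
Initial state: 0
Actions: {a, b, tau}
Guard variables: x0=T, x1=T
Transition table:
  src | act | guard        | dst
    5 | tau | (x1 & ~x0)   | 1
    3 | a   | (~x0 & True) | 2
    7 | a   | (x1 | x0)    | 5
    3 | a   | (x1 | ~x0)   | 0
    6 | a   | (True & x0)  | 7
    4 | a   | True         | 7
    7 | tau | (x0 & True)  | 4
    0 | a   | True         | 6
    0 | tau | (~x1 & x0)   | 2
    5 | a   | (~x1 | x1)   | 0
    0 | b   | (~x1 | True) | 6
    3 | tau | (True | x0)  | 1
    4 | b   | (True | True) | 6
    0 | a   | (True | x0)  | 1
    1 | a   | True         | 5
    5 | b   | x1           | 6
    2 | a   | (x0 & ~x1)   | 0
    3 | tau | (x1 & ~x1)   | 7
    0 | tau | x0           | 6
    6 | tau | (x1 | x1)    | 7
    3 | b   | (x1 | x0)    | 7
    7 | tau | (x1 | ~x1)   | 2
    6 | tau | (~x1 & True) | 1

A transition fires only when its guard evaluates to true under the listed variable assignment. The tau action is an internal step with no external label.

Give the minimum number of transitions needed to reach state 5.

Layered search for 5:
  depth 0: {0}
  depth 1: {1,6}
  depth 2: {5,7}
5 enters at depth 2; path a·a

Answer: 2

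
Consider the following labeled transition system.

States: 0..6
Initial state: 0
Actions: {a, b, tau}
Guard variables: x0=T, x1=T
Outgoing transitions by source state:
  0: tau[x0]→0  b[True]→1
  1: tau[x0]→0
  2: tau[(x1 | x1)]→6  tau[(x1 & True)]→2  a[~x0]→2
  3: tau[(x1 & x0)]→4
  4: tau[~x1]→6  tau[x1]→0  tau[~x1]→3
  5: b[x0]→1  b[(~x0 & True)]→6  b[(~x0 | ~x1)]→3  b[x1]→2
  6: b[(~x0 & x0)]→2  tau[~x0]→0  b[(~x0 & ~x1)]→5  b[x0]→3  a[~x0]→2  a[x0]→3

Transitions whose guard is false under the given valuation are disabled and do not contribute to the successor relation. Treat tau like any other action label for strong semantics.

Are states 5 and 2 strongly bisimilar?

Refine partition for ~:
  round 0: {{0,1,2,3,4,5,6}}
  round 1: {{0},{1,2,3,4},{5},{6}}
  round 2: {{0},{1,4},{2},{3},{5},{6}}
stable after 3 split(s): 6 block(s)
5∈{5}, 2∈{2}

Answer: NOT BISIMILAR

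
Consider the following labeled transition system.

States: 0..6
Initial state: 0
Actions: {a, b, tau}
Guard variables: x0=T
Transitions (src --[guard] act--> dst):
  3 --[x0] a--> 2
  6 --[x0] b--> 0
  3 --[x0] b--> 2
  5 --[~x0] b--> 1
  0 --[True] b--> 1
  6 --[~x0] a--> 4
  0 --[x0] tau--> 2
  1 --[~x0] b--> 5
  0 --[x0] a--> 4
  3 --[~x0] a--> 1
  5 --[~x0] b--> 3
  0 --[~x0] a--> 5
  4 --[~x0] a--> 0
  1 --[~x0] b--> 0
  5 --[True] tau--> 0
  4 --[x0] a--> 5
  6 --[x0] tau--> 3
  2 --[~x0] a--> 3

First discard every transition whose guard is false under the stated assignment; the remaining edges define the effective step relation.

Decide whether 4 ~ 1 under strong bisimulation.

Answer: NOT BISIMILAR

Trace:
Compute ~ classes (split until stable):
  round 0: {{0,1,2,3,4,5,6}}
  round 1: {{0},{1,2},{3},{4},{5},{6}}
stable after 2 split(s): 6 block(s)
4∈{4}, 1∈{1,2}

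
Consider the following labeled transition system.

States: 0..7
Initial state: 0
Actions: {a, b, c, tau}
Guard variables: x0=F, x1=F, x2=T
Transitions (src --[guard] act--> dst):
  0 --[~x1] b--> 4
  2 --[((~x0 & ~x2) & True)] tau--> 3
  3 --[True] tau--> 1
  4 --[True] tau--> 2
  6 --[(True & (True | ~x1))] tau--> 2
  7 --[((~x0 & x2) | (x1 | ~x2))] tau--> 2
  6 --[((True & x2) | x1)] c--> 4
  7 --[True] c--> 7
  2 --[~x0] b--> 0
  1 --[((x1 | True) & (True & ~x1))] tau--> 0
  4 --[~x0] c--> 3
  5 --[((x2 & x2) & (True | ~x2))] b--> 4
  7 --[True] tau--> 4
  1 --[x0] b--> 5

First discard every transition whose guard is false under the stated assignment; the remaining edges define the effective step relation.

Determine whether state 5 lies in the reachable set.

12 transition(s) survive guard evaluation.
L0 = {0}
L1 = {4}  cumulative {0,4}
L2 = {2,3}  cumulative {0,2,3,4}
L3 = {1}  cumulative {0,1,2,3,4}
R = {0,1,2,3,4}

Answer: UNREACHABLE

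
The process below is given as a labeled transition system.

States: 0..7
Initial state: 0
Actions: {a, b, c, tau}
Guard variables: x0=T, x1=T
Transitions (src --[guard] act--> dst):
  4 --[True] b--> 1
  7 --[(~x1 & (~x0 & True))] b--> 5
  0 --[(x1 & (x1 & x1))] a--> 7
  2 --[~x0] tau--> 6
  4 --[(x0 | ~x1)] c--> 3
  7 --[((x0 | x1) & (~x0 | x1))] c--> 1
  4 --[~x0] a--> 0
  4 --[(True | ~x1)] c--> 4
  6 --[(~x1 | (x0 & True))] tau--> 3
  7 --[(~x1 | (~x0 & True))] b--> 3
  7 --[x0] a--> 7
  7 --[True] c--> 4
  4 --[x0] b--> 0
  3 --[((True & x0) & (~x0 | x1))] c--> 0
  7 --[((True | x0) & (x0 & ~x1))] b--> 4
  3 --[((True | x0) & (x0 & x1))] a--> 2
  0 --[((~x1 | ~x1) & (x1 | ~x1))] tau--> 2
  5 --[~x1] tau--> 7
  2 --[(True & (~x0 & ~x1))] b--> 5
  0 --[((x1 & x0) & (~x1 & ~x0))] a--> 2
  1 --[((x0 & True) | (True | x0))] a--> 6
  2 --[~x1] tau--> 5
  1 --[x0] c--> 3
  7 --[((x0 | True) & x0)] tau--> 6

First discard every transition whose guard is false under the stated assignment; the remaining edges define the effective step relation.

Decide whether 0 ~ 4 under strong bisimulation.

Answer: NOT BISIMILAR

Analysis:
Bisimulation quotient by refinement:
  P[0] = {{0,1,2,3,4,5,6,7}}
  P[1] = {{0},{1,3},{2,5},{4},{6},{7}}
  P[2] = {{0},{1},{2,5},{3},{4},{6},{7}}
Fixed point at round 3; 7 class(es).
0∈{0}, 4∈{4}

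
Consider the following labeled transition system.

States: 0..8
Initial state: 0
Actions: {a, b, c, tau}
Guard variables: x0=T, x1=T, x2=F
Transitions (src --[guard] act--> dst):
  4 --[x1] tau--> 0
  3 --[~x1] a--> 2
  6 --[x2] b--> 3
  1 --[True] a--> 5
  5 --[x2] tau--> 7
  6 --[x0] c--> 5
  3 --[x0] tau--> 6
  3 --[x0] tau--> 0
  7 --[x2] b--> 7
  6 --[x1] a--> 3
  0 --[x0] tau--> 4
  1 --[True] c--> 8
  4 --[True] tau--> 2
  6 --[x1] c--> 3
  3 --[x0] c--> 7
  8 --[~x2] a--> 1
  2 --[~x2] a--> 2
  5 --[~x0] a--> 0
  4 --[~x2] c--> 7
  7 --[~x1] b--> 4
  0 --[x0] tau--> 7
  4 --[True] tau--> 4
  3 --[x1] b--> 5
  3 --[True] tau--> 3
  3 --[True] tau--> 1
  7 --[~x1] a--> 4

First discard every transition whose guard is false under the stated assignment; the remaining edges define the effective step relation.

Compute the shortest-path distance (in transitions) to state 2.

Answer: 2

Working:
Breadth-first toward 2:
  depth 0: {0}
  depth 1: {4,7}
  depth 2: {2}
depth(2)=2, e.g. tau·tau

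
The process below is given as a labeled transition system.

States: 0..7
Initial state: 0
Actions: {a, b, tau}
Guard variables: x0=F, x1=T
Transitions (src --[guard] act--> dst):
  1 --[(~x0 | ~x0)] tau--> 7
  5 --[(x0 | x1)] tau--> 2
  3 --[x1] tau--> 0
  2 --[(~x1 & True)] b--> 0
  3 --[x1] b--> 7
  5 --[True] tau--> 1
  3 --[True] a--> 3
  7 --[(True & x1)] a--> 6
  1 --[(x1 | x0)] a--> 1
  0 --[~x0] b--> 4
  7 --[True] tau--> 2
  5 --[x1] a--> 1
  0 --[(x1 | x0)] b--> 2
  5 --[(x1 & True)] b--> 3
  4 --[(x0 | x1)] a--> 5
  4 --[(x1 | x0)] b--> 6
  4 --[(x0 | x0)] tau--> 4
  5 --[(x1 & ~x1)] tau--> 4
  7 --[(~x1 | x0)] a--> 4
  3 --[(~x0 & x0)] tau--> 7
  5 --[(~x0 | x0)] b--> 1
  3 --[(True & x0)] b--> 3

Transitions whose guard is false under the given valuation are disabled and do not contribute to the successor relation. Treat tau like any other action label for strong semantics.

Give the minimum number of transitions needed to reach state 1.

Answer: 3

Analysis:
Layered search for 1:
  depth 0: {0}
  depth 1: {2,4}
  depth 2: {5,6}
  depth 3: {1,3}
depth(1)=3, e.g. b·a·a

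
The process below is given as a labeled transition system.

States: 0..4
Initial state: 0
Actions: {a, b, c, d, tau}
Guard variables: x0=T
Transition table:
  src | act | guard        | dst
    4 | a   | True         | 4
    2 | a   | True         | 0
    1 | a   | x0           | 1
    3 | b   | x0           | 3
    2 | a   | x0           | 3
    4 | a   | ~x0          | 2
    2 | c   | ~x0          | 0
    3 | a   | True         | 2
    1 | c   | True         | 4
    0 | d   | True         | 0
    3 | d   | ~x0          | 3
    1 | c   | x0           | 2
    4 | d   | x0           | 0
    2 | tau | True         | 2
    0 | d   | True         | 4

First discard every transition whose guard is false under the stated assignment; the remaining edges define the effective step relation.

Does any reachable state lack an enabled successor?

Reach set: {0,4}
  0: d→0  d→4  [2 exit(s)]
  4: a→4  d→0  [2 exit(s)]

Answer: DEADLOCK-FREE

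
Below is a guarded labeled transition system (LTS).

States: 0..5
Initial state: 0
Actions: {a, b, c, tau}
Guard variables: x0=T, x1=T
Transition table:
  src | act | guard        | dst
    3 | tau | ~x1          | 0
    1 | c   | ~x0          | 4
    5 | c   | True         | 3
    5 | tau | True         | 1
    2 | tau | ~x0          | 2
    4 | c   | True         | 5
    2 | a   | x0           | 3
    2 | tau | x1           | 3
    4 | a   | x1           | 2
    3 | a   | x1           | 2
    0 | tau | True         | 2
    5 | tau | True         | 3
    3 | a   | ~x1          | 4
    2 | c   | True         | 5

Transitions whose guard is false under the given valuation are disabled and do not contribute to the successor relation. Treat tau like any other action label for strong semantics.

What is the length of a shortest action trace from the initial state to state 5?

Answer: 2

Trace:
Breadth-first toward 5:
  depth 0: {0}
  depth 1: {2}
  depth 2: {3,5}
first hit 5 at d=2 via tau·c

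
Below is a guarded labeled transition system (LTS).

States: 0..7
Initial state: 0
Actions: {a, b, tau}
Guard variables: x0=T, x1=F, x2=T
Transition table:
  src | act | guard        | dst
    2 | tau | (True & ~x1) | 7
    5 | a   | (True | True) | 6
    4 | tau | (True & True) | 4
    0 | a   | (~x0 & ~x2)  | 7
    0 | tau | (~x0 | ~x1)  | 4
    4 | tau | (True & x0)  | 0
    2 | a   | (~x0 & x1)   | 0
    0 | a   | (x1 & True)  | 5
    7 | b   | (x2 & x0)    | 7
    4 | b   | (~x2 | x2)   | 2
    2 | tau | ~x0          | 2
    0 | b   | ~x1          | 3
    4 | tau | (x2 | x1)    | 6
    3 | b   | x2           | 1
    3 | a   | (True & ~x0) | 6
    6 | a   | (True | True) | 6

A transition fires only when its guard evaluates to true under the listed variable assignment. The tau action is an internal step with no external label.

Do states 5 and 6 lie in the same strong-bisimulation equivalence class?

Compute ~ classes (split until stable):
  P[0] = {{0,1,2,3,4,5,6,7}}
  P[1] = {{0,4},{1},{2},{3,7},{5,6}}
  P[2] = {{0},{1},{2},{3},{4},{5,6},{7}}
Fixed point at round 3; 7 class(es).
[5]={5,6}  [6]={5,6}

Answer: BISIMILAR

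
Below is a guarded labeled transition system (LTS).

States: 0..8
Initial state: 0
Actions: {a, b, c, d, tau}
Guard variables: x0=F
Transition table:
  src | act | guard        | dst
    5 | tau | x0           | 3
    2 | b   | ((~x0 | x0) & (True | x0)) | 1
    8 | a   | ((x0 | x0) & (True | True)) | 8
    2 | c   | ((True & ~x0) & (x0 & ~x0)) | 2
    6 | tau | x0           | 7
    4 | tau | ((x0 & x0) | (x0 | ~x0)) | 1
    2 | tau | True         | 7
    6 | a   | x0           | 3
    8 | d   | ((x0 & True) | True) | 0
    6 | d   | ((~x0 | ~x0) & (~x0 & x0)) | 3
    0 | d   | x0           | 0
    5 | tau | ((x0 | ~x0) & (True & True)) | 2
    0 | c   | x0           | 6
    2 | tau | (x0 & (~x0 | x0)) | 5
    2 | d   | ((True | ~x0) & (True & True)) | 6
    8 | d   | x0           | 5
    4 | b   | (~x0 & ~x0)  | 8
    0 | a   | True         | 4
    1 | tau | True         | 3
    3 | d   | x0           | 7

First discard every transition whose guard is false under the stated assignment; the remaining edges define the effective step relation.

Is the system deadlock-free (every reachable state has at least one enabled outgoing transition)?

R = {0,1,3,4,8}
  0: a→4  [1 exit(s)]
  1: tau→3  [1 exit(s)]
  3: ∅  [STUCK]
  4: b→8  tau→1  [2 exit(s)]
  8: d→0  [1 exit(s)]
witness 3: a·tau·tau

Answer: DEADLOCK at state 3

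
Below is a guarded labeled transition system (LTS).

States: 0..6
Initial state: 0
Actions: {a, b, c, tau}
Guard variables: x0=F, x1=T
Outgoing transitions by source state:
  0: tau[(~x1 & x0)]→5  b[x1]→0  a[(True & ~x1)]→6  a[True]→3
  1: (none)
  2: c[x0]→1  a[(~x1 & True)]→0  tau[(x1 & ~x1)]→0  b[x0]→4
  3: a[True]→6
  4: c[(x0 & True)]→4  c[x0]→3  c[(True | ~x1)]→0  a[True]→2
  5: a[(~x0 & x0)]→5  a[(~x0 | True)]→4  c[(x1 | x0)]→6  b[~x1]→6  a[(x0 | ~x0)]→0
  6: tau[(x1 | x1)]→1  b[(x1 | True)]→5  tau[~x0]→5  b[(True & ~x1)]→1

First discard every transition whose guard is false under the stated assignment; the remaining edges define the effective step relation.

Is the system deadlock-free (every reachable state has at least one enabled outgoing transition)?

Answer: DEADLOCK at state 1

Trace:
R = {0,1,2,3,4,5,6}
  0: a→3  b→0  [deg 2]
  1: ∅  [STUCK]
  2: ∅  [STUCK]
  3: a→6  [deg 1]
  4: a→2  c→0  [deg 2]
  5: a→0  a→4  c→6  [deg 3]
  6: b→5  tau→1  tau→5  [deg 3]
Path to 1: a·a·tau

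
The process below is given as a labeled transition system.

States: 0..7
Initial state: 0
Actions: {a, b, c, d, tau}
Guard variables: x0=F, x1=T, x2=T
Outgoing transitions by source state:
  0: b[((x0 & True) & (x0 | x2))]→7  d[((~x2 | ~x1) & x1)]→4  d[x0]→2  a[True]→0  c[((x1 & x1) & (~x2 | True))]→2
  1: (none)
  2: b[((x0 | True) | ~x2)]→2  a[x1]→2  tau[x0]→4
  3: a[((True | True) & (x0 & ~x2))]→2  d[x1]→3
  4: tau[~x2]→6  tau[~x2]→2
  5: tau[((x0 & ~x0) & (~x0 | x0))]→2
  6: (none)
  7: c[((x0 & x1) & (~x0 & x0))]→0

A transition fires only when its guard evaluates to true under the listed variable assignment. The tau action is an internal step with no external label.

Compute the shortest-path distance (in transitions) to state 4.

BFS to 4:
  L0 = {0}
  L1 = {2}
4 never appears.

Answer: UNREACHABLE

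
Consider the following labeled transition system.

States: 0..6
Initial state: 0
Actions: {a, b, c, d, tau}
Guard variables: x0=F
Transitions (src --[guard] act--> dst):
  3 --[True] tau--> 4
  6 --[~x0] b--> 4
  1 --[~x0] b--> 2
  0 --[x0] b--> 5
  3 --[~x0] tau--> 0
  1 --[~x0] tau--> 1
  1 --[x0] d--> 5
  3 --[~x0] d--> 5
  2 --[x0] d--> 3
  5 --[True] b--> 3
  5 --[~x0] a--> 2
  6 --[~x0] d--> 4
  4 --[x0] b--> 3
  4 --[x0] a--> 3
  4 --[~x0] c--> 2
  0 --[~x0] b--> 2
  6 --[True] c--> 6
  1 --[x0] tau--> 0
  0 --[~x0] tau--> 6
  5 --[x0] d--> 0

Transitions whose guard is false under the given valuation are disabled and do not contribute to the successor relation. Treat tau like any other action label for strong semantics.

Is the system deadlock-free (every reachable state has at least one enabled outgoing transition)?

R = {0,2,4,6}
  0: b→2  tau→6  [2 exit(s)]
  2: ∅  [no exit]
  4: c→2  [1 exit(s)]
  6: b→4  c→6  d→4  [3 exit(s)]
Path to 2: b

Answer: DEADLOCK at state 2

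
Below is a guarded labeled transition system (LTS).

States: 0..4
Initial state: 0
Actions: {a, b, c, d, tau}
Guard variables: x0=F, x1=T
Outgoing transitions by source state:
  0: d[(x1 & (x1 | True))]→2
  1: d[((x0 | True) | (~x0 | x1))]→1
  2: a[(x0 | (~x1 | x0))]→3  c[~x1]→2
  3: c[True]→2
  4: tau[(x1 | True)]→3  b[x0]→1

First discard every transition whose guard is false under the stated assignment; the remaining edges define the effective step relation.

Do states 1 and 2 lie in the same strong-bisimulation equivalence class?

Compute ~ classes (split until stable):
  π0 = {{0,1,2,3,4}}
  π1 = {{0,1},{2},{3},{4}}
  π2 = {{0},{1},{2},{3},{4}}
5 equivalence class(es) (converged in 3)
1∈{1}, 2∈{2}

Answer: NOT BISIMILAR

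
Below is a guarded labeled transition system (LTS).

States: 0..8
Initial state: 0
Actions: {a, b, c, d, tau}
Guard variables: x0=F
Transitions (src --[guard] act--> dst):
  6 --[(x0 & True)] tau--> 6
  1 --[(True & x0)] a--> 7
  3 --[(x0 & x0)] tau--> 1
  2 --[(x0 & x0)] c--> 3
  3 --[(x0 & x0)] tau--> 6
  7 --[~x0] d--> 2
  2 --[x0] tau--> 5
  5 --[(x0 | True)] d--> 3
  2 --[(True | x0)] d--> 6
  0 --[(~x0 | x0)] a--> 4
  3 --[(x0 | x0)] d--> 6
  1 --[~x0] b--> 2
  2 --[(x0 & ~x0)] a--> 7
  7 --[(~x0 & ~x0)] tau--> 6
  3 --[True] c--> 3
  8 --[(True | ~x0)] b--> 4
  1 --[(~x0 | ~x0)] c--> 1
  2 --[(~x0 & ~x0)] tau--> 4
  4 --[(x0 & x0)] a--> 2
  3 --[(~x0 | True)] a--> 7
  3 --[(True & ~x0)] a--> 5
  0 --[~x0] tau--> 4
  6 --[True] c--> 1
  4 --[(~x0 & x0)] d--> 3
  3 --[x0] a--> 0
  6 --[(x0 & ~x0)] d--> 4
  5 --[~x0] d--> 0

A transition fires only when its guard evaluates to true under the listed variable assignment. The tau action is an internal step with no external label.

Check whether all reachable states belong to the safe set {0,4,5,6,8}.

Answer: INVARIANT HOLDS

Analysis:
Safe = {0,4,5,6,8}
Reachable = {0,4}
  0: ok
  4: ok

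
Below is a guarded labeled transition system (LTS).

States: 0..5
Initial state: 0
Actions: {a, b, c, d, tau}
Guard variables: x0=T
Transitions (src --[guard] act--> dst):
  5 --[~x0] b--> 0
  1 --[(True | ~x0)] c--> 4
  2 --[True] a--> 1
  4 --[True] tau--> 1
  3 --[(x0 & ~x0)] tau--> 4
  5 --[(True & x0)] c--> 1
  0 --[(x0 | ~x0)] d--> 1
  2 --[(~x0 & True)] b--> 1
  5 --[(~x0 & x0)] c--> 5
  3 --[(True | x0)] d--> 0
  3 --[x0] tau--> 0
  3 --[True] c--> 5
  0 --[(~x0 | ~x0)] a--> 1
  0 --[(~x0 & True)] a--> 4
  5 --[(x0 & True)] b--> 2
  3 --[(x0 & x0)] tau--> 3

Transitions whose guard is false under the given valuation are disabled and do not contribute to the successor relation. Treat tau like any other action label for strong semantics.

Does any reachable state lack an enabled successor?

Answer: DEADLOCK-FREE

Analysis:
Reach set: {0,1,4}
  0: d→1  [1 out]
  1: c→4  [1 out]
  4: tau→1  [1 out]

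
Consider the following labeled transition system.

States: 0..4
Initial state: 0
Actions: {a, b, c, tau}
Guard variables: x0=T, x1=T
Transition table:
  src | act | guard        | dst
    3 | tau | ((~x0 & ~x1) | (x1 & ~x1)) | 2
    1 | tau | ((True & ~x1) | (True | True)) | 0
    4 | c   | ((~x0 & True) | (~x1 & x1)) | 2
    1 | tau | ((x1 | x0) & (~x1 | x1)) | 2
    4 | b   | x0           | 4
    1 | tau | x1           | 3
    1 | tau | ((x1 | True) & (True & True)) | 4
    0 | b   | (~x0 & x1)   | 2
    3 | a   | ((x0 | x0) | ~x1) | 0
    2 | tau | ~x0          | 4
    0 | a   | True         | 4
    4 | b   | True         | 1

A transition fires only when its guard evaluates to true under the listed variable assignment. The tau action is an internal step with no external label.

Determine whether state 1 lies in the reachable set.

8 transition(s) survive guard evaluation.
Layer 0: {0}
Layer 1: {4}  now seen {0,4}
Layer 2: {1}  now seen {0,1,4}
Layer 3: {2,3}  now seen {0,1,2,3,4}
Reach set: {0,1,2,3,4}
trace reaching 1: a·b

Answer: REACHABLE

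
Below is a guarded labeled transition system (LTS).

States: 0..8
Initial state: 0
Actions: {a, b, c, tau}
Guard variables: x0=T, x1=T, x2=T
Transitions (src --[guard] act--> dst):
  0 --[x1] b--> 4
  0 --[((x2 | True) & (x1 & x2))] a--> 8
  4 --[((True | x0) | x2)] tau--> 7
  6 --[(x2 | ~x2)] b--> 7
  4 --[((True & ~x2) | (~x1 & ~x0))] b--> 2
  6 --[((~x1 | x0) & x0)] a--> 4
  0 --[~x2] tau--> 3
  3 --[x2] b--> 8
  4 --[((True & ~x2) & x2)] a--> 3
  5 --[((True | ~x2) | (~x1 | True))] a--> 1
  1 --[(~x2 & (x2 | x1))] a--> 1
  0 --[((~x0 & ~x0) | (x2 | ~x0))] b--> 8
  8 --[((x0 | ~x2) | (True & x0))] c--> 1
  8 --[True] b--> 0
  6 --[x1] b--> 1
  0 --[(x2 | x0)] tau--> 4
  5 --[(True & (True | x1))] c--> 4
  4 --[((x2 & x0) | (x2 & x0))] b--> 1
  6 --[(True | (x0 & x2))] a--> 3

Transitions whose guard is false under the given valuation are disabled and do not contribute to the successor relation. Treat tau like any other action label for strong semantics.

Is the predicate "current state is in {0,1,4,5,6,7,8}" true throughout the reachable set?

Allowed set {0,1,4,5,6,7,8}
R = {0,1,4,7,8}
  0: safe
  1: safe
  4: safe
  7: safe
  8: safe

Answer: INVARIANT HOLDS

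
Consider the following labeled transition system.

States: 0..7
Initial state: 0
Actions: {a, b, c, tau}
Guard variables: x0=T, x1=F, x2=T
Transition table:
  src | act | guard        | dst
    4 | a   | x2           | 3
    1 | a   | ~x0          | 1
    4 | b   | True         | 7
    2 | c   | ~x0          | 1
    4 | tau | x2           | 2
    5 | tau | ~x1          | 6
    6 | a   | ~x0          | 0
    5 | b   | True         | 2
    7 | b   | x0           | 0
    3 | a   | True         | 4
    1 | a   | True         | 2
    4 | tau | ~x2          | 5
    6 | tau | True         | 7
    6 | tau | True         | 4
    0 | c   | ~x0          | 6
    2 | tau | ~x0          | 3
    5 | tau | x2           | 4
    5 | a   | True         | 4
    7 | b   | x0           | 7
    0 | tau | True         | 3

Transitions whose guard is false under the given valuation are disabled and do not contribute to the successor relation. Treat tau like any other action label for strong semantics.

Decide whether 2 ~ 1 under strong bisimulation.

Compute ~ classes (split until stable):
  P[0] = {{0,1,2,3,4,5,6,7}}
  P[1] = {{0,6},{1,3},{2},{4,5},{7}}
  P[2] = {{0},{1},{2},{3},{4},{5},{6},{7}}
8 equivalence class(es) (converged in 3)
class of 2: {2}; class of 1: {1}

Answer: NOT BISIMILAR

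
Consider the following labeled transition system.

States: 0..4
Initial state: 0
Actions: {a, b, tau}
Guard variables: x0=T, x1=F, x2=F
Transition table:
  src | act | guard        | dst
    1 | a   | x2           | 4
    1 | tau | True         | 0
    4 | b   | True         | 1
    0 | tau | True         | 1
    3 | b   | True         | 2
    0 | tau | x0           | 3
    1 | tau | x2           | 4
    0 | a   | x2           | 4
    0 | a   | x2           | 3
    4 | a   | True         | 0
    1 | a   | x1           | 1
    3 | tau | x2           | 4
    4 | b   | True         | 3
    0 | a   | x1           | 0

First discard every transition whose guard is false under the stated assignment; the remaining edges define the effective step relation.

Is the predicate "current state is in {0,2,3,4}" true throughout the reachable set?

Safe = {0,2,3,4}
Reachable = {0,1,2,3}
  0: safe
  1: VIOLATES
  2: safe
  3: safe
witness against invariant: tau → 1

Answer: INVARIANT VIOLATED at state 1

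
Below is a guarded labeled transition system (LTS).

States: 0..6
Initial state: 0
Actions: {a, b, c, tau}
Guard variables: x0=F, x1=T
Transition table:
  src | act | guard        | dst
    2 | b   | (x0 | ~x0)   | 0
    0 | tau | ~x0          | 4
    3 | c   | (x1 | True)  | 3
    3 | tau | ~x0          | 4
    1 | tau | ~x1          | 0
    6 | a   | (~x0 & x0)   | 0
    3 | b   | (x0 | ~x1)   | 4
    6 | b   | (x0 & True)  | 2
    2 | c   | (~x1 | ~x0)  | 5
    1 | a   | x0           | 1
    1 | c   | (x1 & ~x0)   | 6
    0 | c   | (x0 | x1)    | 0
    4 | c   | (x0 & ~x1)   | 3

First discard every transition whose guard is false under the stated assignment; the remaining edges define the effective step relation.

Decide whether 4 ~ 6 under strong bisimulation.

Refine partition for ~:
  round 0: {{0,1,2,3,4,5,6}}
  round 1: {{0,3},{1},{2},{4,5,6}}
4 equivalence class(es) (converged in 2)
[4]={4,5,6}  [6]={4,5,6}

Answer: BISIMILAR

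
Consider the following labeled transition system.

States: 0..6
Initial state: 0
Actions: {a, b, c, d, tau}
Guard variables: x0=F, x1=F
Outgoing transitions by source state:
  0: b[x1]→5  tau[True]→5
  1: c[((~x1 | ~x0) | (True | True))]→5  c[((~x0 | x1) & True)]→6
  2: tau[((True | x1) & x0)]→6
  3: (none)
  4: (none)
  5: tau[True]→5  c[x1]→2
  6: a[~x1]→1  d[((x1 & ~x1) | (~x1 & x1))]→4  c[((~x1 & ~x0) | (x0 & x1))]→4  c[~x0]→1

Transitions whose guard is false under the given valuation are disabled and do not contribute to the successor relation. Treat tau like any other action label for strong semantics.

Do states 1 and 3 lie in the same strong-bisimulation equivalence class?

Answer: NOT BISIMILAR

Analysis:
Compute ~ classes (split until stable):
  round 0: {{0,1,2,3,4,5,6}}
  round 1: {{0,5},{1},{2,3,4},{6}}
stable after 2 split(s): 4 block(s)
[1]={1}  [3]={2,3,4}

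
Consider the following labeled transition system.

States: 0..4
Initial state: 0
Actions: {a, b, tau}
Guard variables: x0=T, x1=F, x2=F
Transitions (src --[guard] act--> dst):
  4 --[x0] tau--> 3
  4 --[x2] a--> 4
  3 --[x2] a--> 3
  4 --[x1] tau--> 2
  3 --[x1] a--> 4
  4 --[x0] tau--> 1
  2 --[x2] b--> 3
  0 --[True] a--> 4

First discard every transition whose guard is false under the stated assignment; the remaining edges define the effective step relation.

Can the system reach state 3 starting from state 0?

Answer: REACHABLE

Working:
After dropping false guards: 3 live edges.
L0 = {0}
L1 = {4}  cumulative {0,4}
L2 = {1,3}  cumulative {0,1,3,4}
R = {0,1,3,4}
trace reaching 3: a·tau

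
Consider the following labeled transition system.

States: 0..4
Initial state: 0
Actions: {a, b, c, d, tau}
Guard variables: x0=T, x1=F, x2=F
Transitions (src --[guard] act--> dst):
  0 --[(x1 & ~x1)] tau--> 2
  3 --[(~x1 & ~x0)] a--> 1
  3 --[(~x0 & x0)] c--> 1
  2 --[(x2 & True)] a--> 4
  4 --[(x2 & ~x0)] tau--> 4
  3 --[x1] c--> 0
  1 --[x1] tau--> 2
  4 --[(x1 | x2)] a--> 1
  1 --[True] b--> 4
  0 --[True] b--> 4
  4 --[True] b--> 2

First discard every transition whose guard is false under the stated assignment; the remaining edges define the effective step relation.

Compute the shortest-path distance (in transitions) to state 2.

Layered search for 2:
  L0 = {0}
  L1 = {4}
  L2 = {2}
depth(2)=2, e.g. b·b

Answer: 2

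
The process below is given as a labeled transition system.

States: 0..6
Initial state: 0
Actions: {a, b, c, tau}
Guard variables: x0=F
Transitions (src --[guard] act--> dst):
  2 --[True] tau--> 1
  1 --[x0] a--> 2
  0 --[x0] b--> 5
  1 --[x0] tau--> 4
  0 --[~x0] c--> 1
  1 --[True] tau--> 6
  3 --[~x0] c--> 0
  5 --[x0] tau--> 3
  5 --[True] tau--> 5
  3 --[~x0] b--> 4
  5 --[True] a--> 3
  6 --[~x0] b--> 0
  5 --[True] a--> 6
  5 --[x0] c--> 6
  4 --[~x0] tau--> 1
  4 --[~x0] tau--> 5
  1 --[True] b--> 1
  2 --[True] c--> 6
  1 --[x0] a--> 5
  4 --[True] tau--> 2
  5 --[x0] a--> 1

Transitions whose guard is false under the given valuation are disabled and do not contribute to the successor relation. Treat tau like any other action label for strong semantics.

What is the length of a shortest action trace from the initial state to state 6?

Answer: 2

Analysis:
BFS to 6:
  depth 0: {0}
  depth 1: {1}
  depth 2: {6}
6 enters at depth 2; path c·tau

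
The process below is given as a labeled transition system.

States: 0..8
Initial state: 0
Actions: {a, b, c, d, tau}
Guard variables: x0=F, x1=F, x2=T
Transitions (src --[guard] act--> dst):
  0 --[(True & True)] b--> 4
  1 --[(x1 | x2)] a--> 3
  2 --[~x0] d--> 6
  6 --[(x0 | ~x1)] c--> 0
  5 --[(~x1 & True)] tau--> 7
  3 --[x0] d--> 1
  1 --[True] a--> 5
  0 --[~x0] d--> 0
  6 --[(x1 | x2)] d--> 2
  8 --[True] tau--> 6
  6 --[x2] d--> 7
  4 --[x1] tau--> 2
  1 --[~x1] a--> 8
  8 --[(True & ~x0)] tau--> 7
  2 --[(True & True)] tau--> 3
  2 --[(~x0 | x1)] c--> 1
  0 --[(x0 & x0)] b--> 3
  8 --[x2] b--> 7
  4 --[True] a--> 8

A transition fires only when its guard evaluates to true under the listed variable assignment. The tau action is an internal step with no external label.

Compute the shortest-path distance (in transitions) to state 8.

Answer: 2

Trace:
Layered search for 8:
  L0 = {0}
  L1 = {4}
  L2 = {8}
8 enters at depth 2; path b·a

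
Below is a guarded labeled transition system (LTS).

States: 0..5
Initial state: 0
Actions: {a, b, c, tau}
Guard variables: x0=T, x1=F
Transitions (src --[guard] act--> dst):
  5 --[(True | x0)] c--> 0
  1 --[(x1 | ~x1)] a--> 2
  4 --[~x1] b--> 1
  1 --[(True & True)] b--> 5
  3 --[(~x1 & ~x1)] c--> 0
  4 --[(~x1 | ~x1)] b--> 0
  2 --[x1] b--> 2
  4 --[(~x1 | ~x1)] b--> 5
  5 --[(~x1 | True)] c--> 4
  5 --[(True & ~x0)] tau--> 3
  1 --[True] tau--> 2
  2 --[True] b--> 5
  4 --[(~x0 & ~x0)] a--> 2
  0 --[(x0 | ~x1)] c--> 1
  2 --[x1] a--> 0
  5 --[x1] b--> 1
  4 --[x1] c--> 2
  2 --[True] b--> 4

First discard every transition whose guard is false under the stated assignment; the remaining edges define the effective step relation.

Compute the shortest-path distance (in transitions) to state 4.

Answer: 3

Analysis:
Layered search for 4:
  L0 = {0}
  L1 = {1}
  L2 = {2,5}
  L3 = {4}
depth(4)=3, e.g. c·a·b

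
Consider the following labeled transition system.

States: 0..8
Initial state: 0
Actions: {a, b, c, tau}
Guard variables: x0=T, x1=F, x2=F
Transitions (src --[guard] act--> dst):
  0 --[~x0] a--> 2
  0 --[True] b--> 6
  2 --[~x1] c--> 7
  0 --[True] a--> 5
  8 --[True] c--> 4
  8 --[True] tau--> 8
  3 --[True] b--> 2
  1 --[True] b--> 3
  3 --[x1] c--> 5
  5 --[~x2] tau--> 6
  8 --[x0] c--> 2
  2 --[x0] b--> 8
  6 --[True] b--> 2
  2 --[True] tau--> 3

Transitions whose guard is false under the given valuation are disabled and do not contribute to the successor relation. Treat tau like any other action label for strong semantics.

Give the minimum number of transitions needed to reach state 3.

Layered search for 3:
  L0 = {0}
  L1 = {5,6}
  L2 = {2}
  L3 = {3,7,8}
depth(3)=3, e.g. b·b·tau

Answer: 3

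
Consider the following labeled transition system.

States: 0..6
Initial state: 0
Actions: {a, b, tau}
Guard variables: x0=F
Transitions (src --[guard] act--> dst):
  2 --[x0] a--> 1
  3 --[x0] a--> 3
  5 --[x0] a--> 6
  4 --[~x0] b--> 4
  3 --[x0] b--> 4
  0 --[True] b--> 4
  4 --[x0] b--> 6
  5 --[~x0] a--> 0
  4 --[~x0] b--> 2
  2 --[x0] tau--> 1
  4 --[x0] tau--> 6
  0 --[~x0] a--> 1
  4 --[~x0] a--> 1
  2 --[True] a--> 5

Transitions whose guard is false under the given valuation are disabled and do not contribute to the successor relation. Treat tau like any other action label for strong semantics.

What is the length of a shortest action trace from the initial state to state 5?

Layered search for 5:
  Layer 0: {0}
  Layer 1: {1,4}
  Layer 2: {2}
  Layer 3: {5}
depth(5)=3, e.g. b·b·a

Answer: 3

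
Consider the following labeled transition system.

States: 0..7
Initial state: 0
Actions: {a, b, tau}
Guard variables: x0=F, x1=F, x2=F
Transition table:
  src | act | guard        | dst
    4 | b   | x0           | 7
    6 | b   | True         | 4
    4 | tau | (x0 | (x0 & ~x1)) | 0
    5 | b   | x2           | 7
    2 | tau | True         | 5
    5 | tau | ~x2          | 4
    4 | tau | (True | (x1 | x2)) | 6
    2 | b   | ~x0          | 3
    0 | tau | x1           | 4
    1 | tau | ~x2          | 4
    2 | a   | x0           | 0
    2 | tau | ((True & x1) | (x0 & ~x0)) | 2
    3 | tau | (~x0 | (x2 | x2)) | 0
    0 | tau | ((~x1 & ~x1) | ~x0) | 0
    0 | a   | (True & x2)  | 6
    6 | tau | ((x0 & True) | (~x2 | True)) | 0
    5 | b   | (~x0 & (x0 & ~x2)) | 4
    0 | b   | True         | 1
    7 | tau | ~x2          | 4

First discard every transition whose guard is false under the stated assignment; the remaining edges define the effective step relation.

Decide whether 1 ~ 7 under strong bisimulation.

Compute ~ classes (split until stable):
  P[0] = {{0,1,2,3,4,5,6,7}}
  P[1] = {{0,2,6},{1,3,4,5,7}}
  P[2] = {{0,6},{1,5,7},{2},{3,4}}
  P[3] = {{0},{1,5,7},{2},{3,4},{6}}
  P[4] = {{0},{1,5,7},{2},{3},{4},{6}}
stable after 5 split(s): 6 block(s)
class of 1: {1,5,7}; class of 7: {1,5,7}

Answer: BISIMILAR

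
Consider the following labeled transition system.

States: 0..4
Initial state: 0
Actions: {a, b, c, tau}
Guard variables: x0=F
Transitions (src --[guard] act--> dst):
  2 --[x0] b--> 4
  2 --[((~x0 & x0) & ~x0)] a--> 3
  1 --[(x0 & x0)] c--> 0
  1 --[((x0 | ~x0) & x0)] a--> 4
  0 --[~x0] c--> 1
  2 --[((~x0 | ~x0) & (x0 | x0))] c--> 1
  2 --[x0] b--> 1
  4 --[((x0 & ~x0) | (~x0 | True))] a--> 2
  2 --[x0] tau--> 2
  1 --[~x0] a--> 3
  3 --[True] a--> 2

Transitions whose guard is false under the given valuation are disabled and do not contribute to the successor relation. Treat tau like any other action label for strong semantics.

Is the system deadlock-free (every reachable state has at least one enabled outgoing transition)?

R = {0,1,2,3}
  0: c→1  [deg 1]
  1: a→3  [deg 1]
  2: ∅  [deadlock]
  3: a→2  [deg 1]
trace reaching 2: c·a·a

Answer: DEADLOCK at state 2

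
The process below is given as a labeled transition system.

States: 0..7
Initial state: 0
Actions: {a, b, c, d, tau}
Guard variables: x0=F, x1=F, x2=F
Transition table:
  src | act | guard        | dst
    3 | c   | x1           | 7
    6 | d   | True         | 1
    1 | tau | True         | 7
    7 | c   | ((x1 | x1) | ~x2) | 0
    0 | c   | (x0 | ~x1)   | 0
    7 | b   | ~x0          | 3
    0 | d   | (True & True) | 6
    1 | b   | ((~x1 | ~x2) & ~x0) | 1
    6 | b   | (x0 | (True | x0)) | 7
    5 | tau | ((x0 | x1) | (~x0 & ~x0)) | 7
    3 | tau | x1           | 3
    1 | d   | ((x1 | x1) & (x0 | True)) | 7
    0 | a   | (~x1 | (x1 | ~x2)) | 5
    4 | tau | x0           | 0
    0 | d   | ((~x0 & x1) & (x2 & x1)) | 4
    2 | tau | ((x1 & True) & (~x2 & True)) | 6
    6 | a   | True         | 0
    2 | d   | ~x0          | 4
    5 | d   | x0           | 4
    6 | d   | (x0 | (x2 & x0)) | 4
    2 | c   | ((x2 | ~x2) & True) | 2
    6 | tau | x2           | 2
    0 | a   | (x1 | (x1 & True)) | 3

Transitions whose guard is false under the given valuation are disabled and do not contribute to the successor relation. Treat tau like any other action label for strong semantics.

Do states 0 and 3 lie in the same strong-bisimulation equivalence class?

Refine partition for ~:
  round 0: {{0,1,2,3,4,5,6,7}}
  round 1: {{0},{1},{2},{3,4},{5},{6},{7}}
stable after 2 split(s): 7 block(s)
0∈{0}, 3∈{3,4}

Answer: NOT BISIMILAR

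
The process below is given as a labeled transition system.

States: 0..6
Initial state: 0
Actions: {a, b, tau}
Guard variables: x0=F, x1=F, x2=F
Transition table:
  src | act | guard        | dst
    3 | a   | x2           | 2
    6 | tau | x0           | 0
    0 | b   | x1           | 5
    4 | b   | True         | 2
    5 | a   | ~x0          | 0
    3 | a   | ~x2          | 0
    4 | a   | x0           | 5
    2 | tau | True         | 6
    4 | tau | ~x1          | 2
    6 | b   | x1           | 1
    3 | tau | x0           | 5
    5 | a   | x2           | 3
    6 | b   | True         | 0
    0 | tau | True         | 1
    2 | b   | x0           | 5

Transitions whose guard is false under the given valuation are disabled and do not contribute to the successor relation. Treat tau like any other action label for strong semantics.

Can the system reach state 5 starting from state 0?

Answer: UNREACHABLE

Trace:
Guard filter leaves 7 enabled edge(s).
Layer 0: {0}
Layer 1: {1}  total {0,1}
Reach set: {0,1}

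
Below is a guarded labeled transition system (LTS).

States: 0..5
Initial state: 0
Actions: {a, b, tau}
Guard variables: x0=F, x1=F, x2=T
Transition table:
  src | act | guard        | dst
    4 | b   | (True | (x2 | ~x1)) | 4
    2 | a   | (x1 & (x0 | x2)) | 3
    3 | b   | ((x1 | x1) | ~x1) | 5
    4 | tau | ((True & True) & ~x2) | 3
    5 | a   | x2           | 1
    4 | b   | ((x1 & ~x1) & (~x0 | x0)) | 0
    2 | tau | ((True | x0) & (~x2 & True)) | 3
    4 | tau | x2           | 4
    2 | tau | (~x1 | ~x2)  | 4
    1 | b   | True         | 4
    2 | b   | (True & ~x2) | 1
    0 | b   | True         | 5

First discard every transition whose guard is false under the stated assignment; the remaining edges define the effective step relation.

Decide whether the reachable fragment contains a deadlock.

Reach set: {0,1,4,5}
  0: b→5  [deg 1]
  1: b→4  [deg 1]
  4: b→4  tau→4  [deg 2]
  5: a→1  [deg 1]

Answer: DEADLOCK-FREE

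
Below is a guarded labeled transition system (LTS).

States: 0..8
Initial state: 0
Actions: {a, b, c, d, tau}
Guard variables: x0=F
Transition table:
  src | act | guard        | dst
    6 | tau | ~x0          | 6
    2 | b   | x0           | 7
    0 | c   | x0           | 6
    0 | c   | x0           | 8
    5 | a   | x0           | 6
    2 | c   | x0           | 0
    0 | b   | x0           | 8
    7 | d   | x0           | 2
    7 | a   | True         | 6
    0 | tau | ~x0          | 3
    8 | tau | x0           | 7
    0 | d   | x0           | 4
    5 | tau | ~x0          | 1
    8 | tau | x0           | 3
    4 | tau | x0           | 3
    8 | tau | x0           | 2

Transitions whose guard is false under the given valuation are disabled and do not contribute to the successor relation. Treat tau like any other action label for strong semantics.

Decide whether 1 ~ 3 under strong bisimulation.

Refine partition for ~:
  P[0] = {{0,1,2,3,4,5,6,7,8}}
  P[1] = {{0,5,6},{1,2,3,4,8},{7}}
  P[2] = {{0,5},{1,2,3,4,8},{6},{7}}
stable after 3 split(s): 4 block(s)
class of 1: {1,2,3,4,8}; class of 3: {1,2,3,4,8}

Answer: BISIMILAR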